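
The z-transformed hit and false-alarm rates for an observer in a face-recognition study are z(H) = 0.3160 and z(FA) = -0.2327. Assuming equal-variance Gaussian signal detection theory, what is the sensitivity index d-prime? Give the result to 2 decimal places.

d-prime = 0.55

d' = z(H) − z(FA) = 0.3160 − (-0.2327) = 0.5487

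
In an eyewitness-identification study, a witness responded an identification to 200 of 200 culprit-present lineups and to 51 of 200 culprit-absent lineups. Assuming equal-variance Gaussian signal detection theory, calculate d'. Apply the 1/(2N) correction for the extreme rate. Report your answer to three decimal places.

The hit rate is 200/200 = 1, so apply the 1/(2N) correction: H → 1 − 1/(2·200) = 0.99750.
z(H) = z(0.99750) = 2.8070
z(FA) = z(0.25500) = -0.6588
d' = 2.8070 − (-0.6588) = 3.4658

d' = 3.466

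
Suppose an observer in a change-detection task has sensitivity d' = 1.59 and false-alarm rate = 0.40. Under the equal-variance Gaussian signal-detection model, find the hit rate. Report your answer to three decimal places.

hit rate = 0.909

z(false-alarm rate) = z(0.40) = -0.2533
z(H) = z(FA) + d' = -0.2533 + 1.59 = 1.3367
hit rate = Φ(1.3367) = 0.9093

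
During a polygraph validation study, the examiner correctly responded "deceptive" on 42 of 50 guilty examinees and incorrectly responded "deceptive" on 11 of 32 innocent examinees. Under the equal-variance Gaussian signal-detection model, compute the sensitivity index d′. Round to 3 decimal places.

H = 42/50 = 0.8400
FA = 11/32 = 0.3438
z(H) = z(0.8400) = 0.9945
z(FA) = z(0.3438) = -0.4021
d' = z(H) − z(FA) = 0.9945 − (-0.4021) = 1.3966

d′ = 1.397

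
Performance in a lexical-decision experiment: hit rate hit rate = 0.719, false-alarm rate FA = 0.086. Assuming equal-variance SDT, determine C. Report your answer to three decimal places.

z(H) = z(0.719) = 0.5799
z(FA) = z(0.086) = -1.3658
c = −½·[z(H) + z(FA)] = −0.5 × (0.5799 + (-1.3658)) = 0.39295
c > 0: the participant has a conservative response bias.

C = 0.393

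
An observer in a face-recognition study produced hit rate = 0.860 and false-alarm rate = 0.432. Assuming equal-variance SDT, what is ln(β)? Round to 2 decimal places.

z(H) = z(0.860) = 1.080
z(FA) = z(0.432) = -0.171
ln β = −½·[z(H)² − z(FA)²] = −0.5 × (1.166 − 0.029) = -0.5685

ln β = -0.57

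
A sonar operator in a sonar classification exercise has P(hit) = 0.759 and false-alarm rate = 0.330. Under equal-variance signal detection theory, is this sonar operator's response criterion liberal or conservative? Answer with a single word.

z(H) = 0.703, z(FA) = -0.440
c = −½·(z(H) + z(FA)) = -0.1315
c < 0 → liberal criterion (biased toward responding “yes”).

liberal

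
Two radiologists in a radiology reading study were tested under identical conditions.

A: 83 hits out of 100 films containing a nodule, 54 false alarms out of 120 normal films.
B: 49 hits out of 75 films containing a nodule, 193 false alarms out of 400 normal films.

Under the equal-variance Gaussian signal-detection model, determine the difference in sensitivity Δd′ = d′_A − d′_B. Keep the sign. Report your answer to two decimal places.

A: z(0.8300) = 0.954, z(0.4500) = -0.126, d' = 1.080
B: z(0.6533) = 0.394, z(0.4825) = -0.044, d' = 0.438
Δd' = d'_A − d'_B = 1.080 − 0.438 = 0.642
A has the higher sensitivity.

Δd′ = 0.64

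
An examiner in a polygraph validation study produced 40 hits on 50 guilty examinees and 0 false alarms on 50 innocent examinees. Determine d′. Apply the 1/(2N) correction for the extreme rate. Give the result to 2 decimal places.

d′ = 3.17

The false-alarm rate is 0/50 = 0, so apply the 1/(2N) correction: FA → 1/(2·50) = 0.01000.
z(H) = z(0.80000) = 0.842
z(FA) = z(0.01000) = -2.326
d' = 0.842 − (-2.326) = 3.168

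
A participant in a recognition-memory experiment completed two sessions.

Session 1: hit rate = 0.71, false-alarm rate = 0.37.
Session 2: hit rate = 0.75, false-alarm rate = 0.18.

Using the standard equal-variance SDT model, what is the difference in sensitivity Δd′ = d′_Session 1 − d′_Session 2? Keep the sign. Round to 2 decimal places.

Session 1: z(0.71) = 0.553, z(0.37) = -0.332, d' = 0.885
Session 2: z(0.75) = 0.674, z(0.18) = -0.915, d' = 1.589
Δd' = d'_Session 1 − d'_Session 2 = 0.885 − 1.589 = -0.704
Session 2 has the higher sensitivity.

Δd′ = -0.70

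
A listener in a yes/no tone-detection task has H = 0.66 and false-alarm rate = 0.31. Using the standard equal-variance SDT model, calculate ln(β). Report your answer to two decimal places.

ln β = 0.04

z(0.66) = 0.412, z(0.31) = -0.496
ln β = −½·[z(H)² − z(FA)²] = −0.5 × (0.170 − 0.246) = 0.038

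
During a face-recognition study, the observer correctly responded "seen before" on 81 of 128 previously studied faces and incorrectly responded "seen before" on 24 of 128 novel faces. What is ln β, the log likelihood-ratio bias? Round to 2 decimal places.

H = 81/128 = 0.6328
FA = 24/128 = 0.1875
z(0.6328) = 0.339, z(0.1875) = -0.887
ln β = −½·[z(H)² − z(FA)²] = −0.5 × (0.115 − 0.787) = 0.336

ln β = 0.34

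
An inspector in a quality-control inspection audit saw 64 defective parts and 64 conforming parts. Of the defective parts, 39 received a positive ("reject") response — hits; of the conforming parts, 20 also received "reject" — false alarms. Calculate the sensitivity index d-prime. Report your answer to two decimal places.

d-prime = 0.77

H = 39/64 = 0.6094
FA = 20/64 = 0.3125
z(H) = 0.278
z(FA) = -0.489
d' = z(H) − z(FA) = 0.278 − (-0.489) = 0.767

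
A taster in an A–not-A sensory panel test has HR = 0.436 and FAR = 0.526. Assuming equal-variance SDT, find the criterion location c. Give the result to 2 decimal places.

Φ⁻¹(H) = Φ⁻¹(0.436) = -0.1611
Φ⁻¹(FA) = Φ⁻¹(0.526) = 0.0652
c = −½·[z(H) + z(FA)] = −0.5 × (-0.1611 + 0.0652) = 0.04795
c > 0: the taster has a conservative response bias.

c = 0.05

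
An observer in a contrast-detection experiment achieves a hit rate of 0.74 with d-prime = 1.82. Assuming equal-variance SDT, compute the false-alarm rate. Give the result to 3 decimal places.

false-alarm rate = 0.120

z(hit rate) = z(0.74) = 0.6433
z(FA) = z(H) − d' = 0.6433 − 1.82 = -1.1767
false-alarm rate = Φ(-1.1767) = 0.1197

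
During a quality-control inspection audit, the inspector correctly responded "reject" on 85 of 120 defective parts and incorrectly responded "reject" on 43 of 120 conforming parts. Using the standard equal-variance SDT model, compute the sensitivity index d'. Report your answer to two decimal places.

H = 85/120 = 0.7083
FA = 43/120 = 0.3583
z(H) = z(0.7083) = 0.5484
z(FA) = z(0.3583) = -0.3630
d' = z(H) − z(FA) = 0.5484 − (-0.3630) = 0.9114

d' = 0.91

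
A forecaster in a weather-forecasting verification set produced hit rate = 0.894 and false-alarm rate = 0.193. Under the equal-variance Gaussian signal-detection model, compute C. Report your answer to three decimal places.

C = -0.191

z(H) = 1.2481
z(FA) = -0.8669
c = −½·[z(H) + z(FA)] = −0.5 × (1.2481 + (-0.8669)) = -0.1906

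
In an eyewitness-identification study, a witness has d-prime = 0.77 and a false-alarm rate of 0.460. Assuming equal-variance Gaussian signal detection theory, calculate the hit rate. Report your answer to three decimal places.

z(false-alarm rate) = z(0.460) = -0.1004
z(H) = z(FA) + d' = -0.1004 + 0.77 = 0.6696
hit rate = Φ(0.6696) = 0.7484

hit rate = 0.748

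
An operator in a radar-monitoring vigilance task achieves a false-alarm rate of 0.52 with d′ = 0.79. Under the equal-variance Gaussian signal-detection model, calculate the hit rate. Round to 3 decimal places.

z(false-alarm rate) = z(0.52) = 0.0502
z(H) = z(FA) + d' = 0.0502 + 0.79 = 0.8402
hit rate = Φ(0.8402) = 0.7996

hit rate = 0.800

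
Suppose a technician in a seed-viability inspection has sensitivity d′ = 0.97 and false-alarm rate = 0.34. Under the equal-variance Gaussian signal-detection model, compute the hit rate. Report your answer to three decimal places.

z(false-alarm rate) = z(0.34) = -0.4125
z(H) = z(FA) + d' = -0.4125 + 0.97 = 0.5575
hit rate = Φ(0.5575) = 0.7114

hit rate = 0.711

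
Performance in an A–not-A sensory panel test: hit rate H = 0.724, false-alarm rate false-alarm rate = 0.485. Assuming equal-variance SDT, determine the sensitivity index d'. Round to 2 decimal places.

d' = 0.63

Φ⁻¹(H) = Φ⁻¹(0.724) = 0.595
Φ⁻¹(FA) = Φ⁻¹(0.485) = -0.038
d' = z(H) − z(FA) = 0.595 − (-0.038) = 0.633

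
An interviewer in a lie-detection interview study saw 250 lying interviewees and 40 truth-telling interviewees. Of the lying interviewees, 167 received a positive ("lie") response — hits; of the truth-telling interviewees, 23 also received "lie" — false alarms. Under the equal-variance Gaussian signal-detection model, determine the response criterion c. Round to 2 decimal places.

c = -0.31

H = 167/250 = 0.6680
FA = 23/40 = 0.5750
z(H) = z(0.6680) = 0.434
z(FA) = z(0.5750) = 0.189
c = −½·[z(H) + z(FA)] = −0.5 × (0.434 + 0.189) = -0.3115
c < 0: the interviewer has a liberal response bias.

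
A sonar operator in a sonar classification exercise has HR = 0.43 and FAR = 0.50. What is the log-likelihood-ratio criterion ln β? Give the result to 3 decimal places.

Φ⁻¹(H) = Φ⁻¹(0.43) = -0.1764
Φ⁻¹(FA) = Φ⁻¹(0.50) = 0.0000
ln β = −½·[z(H)² − z(FA)²] = −0.5 × (0.0311 − 0.0000) = -0.01555

ln β = -0.016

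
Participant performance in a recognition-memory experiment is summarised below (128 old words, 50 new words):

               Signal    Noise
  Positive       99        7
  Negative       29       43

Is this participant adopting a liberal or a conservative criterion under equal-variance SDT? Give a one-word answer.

z(H) = 0.750, z(FA) = -1.080
c = −½·(z(H) + z(FA)) = 0.165
c > 0 → conservative criterion (biased toward responding “no”).

conservative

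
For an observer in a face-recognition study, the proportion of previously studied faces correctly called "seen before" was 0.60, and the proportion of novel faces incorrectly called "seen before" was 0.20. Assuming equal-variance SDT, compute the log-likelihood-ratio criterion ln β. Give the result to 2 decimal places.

z(H) = z(0.60) = 0.253
z(FA) = z(0.20) = -0.842
ln β = −½·[z(H)² − z(FA)²] = −0.5 × (0.064 − 0.709) = 0.3225

ln β = 0.32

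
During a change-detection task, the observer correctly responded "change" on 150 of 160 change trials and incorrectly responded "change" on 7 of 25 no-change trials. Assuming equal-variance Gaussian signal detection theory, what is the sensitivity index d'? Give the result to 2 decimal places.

d' = 2.12

H = 150/160 = 0.9375
FA = 7/25 = 0.2800
Φ⁻¹(H) = Φ⁻¹(0.9375) = 1.534
Φ⁻¹(FA) = Φ⁻¹(0.2800) = -0.583
d' = z(H) − z(FA) = 1.534 − (-0.583) = 2.117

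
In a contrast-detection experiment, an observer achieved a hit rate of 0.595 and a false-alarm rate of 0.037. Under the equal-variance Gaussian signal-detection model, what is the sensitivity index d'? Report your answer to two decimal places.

d' = 2.03

Φ⁻¹(H) = 0.2404
Φ⁻¹(FA) = -1.7866
d' = z(H) − z(FA) = 0.2404 − (-1.7866) = 2.0270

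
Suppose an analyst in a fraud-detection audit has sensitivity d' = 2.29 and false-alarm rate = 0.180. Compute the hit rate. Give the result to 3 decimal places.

hit rate = 0.915

z(false-alarm rate) = z(0.180) = -0.9154
z(H) = z(FA) + d' = -0.9154 + 2.29 = 1.3746
hit rate = Φ(1.3746) = 0.9154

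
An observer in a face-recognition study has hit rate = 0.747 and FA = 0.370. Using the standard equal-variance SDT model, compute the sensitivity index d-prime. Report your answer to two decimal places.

d-prime = 1.00

Φ⁻¹(H) = 0.6651
Φ⁻¹(FA) = -0.3319
d' = z(H) − z(FA) = 0.6651 − (-0.3319) = 0.9970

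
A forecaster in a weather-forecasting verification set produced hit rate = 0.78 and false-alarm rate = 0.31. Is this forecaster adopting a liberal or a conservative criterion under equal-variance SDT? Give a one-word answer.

z(H) = 0.772, z(FA) = -0.496
c = −½·(z(H) + z(FA)) = -0.138
c < 0 → liberal criterion (biased toward responding “yes”).

liberal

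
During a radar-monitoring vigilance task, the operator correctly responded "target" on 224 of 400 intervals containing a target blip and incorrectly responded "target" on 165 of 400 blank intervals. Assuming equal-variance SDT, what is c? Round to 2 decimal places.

c = 0.04

H = 224/400 = 0.5600
FA = 165/400 = 0.4125
z(H) = z(0.5600) = 0.1510
z(FA) = z(0.4125) = -0.2211
c = −½·[z(H) + z(FA)] = −0.5 × (0.1510 + (-0.2211)) = 0.03505
c > 0: the operator has a conservative response bias.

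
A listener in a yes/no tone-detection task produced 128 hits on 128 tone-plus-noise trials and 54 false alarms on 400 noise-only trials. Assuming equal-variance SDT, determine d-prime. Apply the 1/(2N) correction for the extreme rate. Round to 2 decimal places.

The hit rate is 128/128 = 1, so apply the 1/(2N) correction: H → 1 − 1/(2·128) = 0.99609.
z(H) = z(0.99609) = 2.660
z(FA) = z(0.13500) = -1.103
d' = 2.660 − (-1.103) = 3.763

d-prime = 3.76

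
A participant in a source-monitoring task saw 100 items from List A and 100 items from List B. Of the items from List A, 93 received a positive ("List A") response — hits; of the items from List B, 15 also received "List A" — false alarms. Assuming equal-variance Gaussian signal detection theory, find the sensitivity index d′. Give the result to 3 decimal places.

H = 93/100 = 0.9300
FA = 15/100 = 0.1500
Φ⁻¹(0.9300) = 1.4758, Φ⁻¹(0.1500) = -1.0364
d' = z(H) − z(FA) = 1.4758 − (-1.0364) = 2.5122

d′ = 2.512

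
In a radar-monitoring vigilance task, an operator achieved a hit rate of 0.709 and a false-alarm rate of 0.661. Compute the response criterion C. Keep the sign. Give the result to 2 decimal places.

z(H) = z(0.709) = 0.5505
z(FA) = z(0.661) = 0.4152
c = −½·[z(H) + z(FA)] = −0.5 × (0.5505 + 0.4152) = -0.48285
c < 0: the operator has a liberal response bias.

C = -0.48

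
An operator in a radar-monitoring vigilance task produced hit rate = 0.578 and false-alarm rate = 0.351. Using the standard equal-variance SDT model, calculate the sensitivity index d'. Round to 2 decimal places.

d' = 0.58

Φ⁻¹(0.578) = 0.197, Φ⁻¹(0.351) = -0.383
d' = z(H) − z(FA) = 0.197 − (-0.383) = 0.580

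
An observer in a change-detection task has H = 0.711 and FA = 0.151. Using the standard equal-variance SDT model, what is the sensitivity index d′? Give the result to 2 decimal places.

Φ⁻¹(H) = Φ⁻¹(0.711) = 0.5563
Φ⁻¹(FA) = Φ⁻¹(0.151) = -1.0322
d' = z(H) − z(FA) = 0.5563 − (-1.0322) = 1.5885

d′ = 1.59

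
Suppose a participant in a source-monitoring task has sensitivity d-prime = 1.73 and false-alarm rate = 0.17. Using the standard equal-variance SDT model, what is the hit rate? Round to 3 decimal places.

z(false-alarm rate) = z(0.17) = -0.9542
z(H) = z(FA) + d' = -0.9542 + 1.73 = 0.7758
hit rate = Φ(0.7758) = 0.7811

hit rate = 0.781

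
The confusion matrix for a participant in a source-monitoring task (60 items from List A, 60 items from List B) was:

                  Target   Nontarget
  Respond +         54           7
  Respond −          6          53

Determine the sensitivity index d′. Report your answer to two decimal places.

H = 54/60 = 0.9000
FA = 7/60 = 0.1167
Φ⁻¹(H) = Φ⁻¹(0.9000) = 1.2816
Φ⁻¹(FA) = Φ⁻¹(0.1167) = -1.1916
d' = z(H) − z(FA) = 1.2816 − (-1.1916) = 2.4732

d′ = 2.47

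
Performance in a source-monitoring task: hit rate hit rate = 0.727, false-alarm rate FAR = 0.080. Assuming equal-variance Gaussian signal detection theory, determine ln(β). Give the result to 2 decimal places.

ln β = 0.80

z(H) = 0.604
z(FA) = -1.405
ln β = −½·[z(H)² − z(FA)²] = −0.5 × (0.365 − 1.974) = 0.8045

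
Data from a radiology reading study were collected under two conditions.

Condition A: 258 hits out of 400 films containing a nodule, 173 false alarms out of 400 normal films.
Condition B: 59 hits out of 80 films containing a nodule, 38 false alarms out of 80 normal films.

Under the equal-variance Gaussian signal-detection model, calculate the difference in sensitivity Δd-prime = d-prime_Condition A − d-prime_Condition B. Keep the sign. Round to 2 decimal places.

Condition A: z(0.6450) = 0.372, z(0.4325) = -0.170, d' = 0.542
Condition B: z(0.7375) = 0.636, z(0.4750) = -0.063, d' = 0.699
Δd' = d'_Condition A − d'_Condition B = 0.542 − 0.699 = -0.157
Condition B has the higher sensitivity.

Δd-prime = -0.16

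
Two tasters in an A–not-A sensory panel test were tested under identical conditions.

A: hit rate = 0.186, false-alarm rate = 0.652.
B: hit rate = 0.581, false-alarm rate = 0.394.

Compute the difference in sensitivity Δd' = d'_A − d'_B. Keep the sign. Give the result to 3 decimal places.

Δd' = -1.757

A: z(0.186) = -0.8927, z(0.652) = 0.3907, d' = -1.2834
B: z(0.581) = 0.2045, z(0.394) = -0.2689, d' = 0.4734
Δd' = d'_A − d'_B = -1.2834 − 0.4734 = -1.7568
B has the higher sensitivity.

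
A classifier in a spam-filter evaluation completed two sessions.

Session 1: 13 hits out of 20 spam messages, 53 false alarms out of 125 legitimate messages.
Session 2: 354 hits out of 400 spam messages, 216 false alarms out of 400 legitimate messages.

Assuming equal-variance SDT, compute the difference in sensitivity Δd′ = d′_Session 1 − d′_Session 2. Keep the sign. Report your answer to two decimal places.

Δd′ = -0.52

Session 1: z(0.6500) = 0.385, z(0.4240) = -0.192, d' = 0.577
Session 2: z(0.8850) = 1.200, z(0.5400) = 0.100, d' = 1.100
Δd' = d'_Session 1 − d'_Session 2 = 0.577 − 1.100 = -0.523
Session 2 has the higher sensitivity.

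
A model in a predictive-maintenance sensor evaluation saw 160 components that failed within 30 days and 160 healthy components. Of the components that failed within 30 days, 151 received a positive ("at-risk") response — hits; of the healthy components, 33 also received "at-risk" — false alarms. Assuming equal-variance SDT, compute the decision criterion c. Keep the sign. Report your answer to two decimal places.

H = 151/160 = 0.9437
FA = 33/160 = 0.2062
Φ⁻¹(H) = 1.5866
Φ⁻¹(FA) = -0.8197
c = −½·[z(H) + z(FA)] = −0.5 × (1.5866 + (-0.8197)) = -0.38345
c < 0: the model has a liberal response bias.

c = -0.38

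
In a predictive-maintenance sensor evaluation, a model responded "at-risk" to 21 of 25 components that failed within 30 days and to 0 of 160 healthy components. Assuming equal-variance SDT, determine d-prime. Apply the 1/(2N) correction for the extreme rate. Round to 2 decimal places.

The false-alarm rate is 0/160 = 0, so apply the 1/(2N) correction: FA → 1/(2·160) = 0.00313.
z(H) = z(0.84000) = 0.994
z(FA) = z(0.00313) = -2.734
d' = 0.994 − (-2.734) = 3.728

d-prime = 3.73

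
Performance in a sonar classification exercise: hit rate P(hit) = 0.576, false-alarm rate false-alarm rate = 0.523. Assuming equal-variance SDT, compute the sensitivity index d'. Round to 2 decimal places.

z(H) = z(0.576) = 0.192
z(FA) = z(0.523) = 0.058
d' = z(H) − z(FA) = 0.192 − 0.058 = 0.134

d' = 0.13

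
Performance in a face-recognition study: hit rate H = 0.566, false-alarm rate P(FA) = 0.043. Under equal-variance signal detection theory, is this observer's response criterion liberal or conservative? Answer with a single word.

z(H) = 0.166, z(FA) = -1.717
c = −½·(z(H) + z(FA)) = 0.7755
c > 0 → conservative criterion (biased toward responding “no”).

conservative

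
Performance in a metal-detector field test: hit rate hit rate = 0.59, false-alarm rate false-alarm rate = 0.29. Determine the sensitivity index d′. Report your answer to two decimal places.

d′ = 0.78

Φ⁻¹(H) = 0.2275
Φ⁻¹(FA) = -0.5534
d' = z(H) − z(FA) = 0.2275 − (-0.5534) = 0.7809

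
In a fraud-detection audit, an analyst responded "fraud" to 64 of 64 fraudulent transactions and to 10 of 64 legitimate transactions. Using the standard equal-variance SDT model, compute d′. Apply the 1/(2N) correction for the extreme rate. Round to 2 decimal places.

The hit rate is 64/64 = 1, so apply the 1/(2N) correction: H → 1 − 1/(2·64) = 0.99219.
z(H) = z(0.99219) = 2.418
z(FA) = z(0.15625) = -1.010
d' = 2.418 − (-1.010) = 3.428

d′ = 3.43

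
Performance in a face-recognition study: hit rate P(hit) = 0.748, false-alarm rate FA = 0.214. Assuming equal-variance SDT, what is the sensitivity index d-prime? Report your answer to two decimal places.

d-prime = 1.46

z(0.748) = 0.6682, z(0.214) = -0.7926
d' = z(H) − z(FA) = 0.6682 − (-0.7926) = 1.4608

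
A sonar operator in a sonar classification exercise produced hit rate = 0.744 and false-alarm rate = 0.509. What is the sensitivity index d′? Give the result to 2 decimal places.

d′ = 0.63

z(H) = 0.656
z(FA) = 0.023
d' = z(H) − z(FA) = 0.656 − 0.023 = 0.633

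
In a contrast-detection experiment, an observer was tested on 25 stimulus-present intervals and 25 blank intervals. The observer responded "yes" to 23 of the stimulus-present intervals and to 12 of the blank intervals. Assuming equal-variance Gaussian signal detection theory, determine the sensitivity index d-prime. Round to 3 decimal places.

d-prime = 1.455

H = 23/25 = 0.9200
FA = 12/25 = 0.4800
z(H) = z(0.9200) = 1.4051
z(FA) = z(0.4800) = -0.0502
d' = z(H) − z(FA) = 1.4051 − (-0.0502) = 1.4553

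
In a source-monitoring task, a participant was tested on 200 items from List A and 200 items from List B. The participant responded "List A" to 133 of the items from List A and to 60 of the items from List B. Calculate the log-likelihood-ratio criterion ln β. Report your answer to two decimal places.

ln β = 0.05

H = 133/200 = 0.6650
FA = 60/200 = 0.3000
Φ⁻¹(H) = 0.426
Φ⁻¹(FA) = -0.524
ln β = −½·[z(H)² − z(FA)²] = −0.5 × (0.181 − 0.275) = 0.047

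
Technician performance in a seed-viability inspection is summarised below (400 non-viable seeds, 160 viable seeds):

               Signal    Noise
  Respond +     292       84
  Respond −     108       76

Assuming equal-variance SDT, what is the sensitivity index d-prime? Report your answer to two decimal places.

d-prime = 0.55

H = 292/400 = 0.7300
FA = 84/160 = 0.5250
z(H) = 0.613
z(FA) = 0.063
d' = z(H) − z(FA) = 0.613 − 0.063 = 0.550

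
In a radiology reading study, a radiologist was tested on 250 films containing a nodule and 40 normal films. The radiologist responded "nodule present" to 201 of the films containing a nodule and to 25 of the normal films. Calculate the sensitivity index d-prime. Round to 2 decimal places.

H = 201/250 = 0.8040
FA = 25/40 = 0.6250
z(H) = z(0.8040) = 0.8560
z(FA) = z(0.6250) = 0.3186
d' = z(H) − z(FA) = 0.8560 − 0.3186 = 0.5374

d-prime = 0.54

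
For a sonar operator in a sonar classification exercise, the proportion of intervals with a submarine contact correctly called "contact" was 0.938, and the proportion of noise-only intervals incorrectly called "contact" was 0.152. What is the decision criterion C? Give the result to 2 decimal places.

z(H) = z(0.938) = 1.538
z(FA) = z(0.152) = -1.028
c = −½·[z(H) + z(FA)] = −0.5 × (1.538 + (-1.028)) = -0.255
c < 0: the sonar operator has a liberal response bias.

C = -0.26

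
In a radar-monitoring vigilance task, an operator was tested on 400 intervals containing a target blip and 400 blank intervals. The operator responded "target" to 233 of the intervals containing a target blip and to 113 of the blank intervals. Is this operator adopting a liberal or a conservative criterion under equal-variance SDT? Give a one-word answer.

z(H) = 0.208, z(FA) = -0.575
c = −½·(z(H) + z(FA)) = 0.1835
c > 0 → conservative criterion (biased toward responding “no”).

conservative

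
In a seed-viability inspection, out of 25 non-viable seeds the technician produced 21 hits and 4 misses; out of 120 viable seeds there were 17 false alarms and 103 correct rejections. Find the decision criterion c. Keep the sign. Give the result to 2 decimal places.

H = 21/25 = 0.8400
FA = 17/120 = 0.1417
z(H) = z(0.8400) = 0.9945
z(FA) = z(0.1417) = -1.0727
c = −½·[z(H) + z(FA)] = −0.5 × (0.9945 + (-1.0727)) = 0.0391

c = 0.04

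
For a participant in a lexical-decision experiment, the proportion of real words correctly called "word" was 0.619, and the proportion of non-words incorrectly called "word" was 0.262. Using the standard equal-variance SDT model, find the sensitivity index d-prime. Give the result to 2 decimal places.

z(H) = z(0.619) = 0.303
z(FA) = z(0.262) = -0.637
d' = z(H) − z(FA) = 0.303 − (-0.637) = 0.940

d-prime = 0.94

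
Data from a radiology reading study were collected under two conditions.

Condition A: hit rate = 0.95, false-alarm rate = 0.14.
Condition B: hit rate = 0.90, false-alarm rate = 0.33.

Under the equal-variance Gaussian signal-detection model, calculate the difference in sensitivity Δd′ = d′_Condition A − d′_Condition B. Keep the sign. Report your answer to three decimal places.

Condition A: z(0.95) = 1.6449, z(0.14) = -1.0803, d' = 2.7252
Condition B: z(0.90) = 1.2816, z(0.33) = -0.4399, d' = 1.7215
Δd' = d'_Condition A − d'_Condition B = 2.7252 − 1.7215 = 1.0037
Condition A has the higher sensitivity.

Δd′ = 1.004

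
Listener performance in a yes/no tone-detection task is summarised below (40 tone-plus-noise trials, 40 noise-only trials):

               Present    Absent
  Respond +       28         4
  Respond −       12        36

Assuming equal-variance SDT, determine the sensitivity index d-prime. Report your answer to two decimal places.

d-prime = 1.81

H = 28/40 = 0.7000
FA = 4/40 = 0.1000
z(0.7000) = 0.524, z(0.1000) = -1.282
d' = z(H) − z(FA) = 0.524 − (-1.282) = 1.806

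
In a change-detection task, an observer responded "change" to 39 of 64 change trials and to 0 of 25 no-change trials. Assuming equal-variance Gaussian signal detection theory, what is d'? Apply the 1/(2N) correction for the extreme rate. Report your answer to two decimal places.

d' = 2.33

The false-alarm rate is 0/25 = 0, so apply the 1/(2N) correction: FA → 1/(2·25) = 0.02000.
z(H) = z(0.60938) = 0.278
z(FA) = z(0.02000) = -2.054
d' = 0.278 − (-2.054) = 2.332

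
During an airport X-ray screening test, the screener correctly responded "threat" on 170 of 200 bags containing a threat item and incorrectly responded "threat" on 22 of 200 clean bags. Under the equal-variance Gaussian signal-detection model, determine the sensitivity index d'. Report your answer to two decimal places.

H = 170/200 = 0.8500
FA = 22/200 = 0.1100
z(H) = 1.0364
z(FA) = -1.2265
d' = z(H) − z(FA) = 1.0364 − (-1.2265) = 2.2629

d' = 2.26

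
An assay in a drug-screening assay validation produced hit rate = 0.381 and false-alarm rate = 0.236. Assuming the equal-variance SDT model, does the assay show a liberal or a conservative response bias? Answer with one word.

z(H) = -0.303, z(FA) = -0.719
c = −½·(z(H) + z(FA)) = 0.511
c > 0 → conservative criterion (biased toward responding “no”).

conservative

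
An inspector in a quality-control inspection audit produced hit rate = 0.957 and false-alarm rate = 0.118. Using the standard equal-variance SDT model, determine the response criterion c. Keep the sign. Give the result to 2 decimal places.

z(H) = 1.7169
z(FA) = -1.1850
c = −½·[z(H) + z(FA)] = −0.5 × (1.7169 + (-1.1850)) = -0.26595
c < 0: the inspector has a liberal response bias.

c = -0.27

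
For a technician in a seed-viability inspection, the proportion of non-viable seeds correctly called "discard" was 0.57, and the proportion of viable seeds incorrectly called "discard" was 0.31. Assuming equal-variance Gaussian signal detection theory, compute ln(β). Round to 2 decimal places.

ln β = 0.11

z(H) = z(0.57) = 0.176
z(FA) = z(0.31) = -0.496
ln β = −½·[z(H)² − z(FA)²] = −0.5 × (0.031 − 0.246) = 0.1075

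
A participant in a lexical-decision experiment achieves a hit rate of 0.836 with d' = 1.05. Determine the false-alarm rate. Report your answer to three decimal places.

false-alarm rate = 0.471

z(hit rate) = z(0.836) = 0.9782
z(FA) = z(H) − d' = 0.9782 − 1.05 = -0.0718
false-alarm rate = Φ(-0.0718) = 0.4714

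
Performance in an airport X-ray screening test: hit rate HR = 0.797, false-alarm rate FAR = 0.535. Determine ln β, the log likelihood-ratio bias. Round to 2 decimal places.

Φ⁻¹(0.797) = 0.831, Φ⁻¹(0.535) = 0.088
ln β = −½·[z(H)² − z(FA)²] = −0.5 × (0.691 − 0.008) = -0.3415

ln β = -0.34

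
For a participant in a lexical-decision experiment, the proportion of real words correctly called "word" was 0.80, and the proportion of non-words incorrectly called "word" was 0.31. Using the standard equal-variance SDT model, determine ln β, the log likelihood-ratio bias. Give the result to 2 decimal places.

z(0.80) = 0.842, z(0.31) = -0.496
ln β = −½·[z(H)² − z(FA)²] = −0.5 × (0.709 − 0.246) = -0.2315

ln β = -0.23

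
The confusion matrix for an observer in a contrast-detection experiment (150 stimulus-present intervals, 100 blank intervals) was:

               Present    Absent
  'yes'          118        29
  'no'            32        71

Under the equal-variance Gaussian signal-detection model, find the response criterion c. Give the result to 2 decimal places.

H = 118/150 = 0.7867
FA = 29/100 = 0.2900
z(0.7867) = 0.795, z(0.2900) = -0.553
c = −½·[z(H) + z(FA)] = −0.5 × (0.795 + (-0.553)) = -0.121

c = -0.12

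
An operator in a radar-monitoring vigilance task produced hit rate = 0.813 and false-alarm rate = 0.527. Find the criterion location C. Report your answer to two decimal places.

C = -0.48

z(H) = 0.8890
z(FA) = 0.0677
c = −½·[z(H) + z(FA)] = −0.5 × (0.8890 + 0.0677) = -0.47835
c < 0: the operator has a liberal response bias.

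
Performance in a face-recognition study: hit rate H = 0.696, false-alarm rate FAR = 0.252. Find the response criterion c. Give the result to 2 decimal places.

z(0.696) = 0.513, z(0.252) = -0.668
c = −½·[z(H) + z(FA)] = −0.5 × (0.513 + (-0.668)) = 0.0775

c = 0.08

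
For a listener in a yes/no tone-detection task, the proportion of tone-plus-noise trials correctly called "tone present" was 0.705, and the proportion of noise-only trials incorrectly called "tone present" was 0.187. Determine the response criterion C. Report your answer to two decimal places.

C = 0.18

z(H) = z(0.705) = 0.539
z(FA) = z(0.187) = -0.889
c = −½·[z(H) + z(FA)] = −0.5 × (0.539 + (-0.889)) = 0.175
c > 0: the listener has a conservative response bias.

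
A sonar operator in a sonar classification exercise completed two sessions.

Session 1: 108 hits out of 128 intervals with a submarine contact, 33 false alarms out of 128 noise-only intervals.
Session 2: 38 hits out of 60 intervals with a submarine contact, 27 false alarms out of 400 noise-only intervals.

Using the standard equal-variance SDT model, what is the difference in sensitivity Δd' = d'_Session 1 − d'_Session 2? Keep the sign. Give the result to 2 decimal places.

Session 1: z(0.8438) = 1.010, z(0.2578) = -0.650, d' = 1.660
Session 2: z(0.6333) = 0.341, z(0.0675) = -1.495, d' = 1.836
Δd' = d'_Session 1 − d'_Session 2 = 1.660 − 1.836 = -0.176
Session 2 has the higher sensitivity.

Δd' = -0.18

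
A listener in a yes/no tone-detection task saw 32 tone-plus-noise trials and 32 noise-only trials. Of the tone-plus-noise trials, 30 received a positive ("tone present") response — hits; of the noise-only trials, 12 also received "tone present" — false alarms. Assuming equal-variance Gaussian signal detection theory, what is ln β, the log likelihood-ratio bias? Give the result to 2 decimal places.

ln β = -1.13

H = 30/32 = 0.9375
FA = 12/32 = 0.3750
Φ⁻¹(H) = Φ⁻¹(0.9375) = 1.534
Φ⁻¹(FA) = Φ⁻¹(0.3750) = -0.319
ln β = −½·[z(H)² − z(FA)²] = −0.5 × (2.353 − 0.102) = -1.1255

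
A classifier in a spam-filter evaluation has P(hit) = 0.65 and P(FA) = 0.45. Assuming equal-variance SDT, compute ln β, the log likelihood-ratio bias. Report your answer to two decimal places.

z(H) = 0.385
z(FA) = -0.126
ln β = −½·[z(H)² − z(FA)²] = −0.5 × (0.148 − 0.016) = -0.066

ln β = -0.07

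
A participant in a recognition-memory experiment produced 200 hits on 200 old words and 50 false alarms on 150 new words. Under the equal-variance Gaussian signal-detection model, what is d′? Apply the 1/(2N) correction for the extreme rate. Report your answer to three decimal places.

The hit rate is 200/200 = 1, so apply the 1/(2N) correction: H → 1 − 1/(2·200) = 0.99750.
z(H) = z(0.99750) = 2.8070
z(FA) = z(0.33333) = -0.4307
d' = 2.8070 − (-0.4307) = 3.2377

d′ = 3.238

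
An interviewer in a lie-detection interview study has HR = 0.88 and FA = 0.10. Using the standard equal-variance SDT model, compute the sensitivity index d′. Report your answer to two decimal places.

z(0.88) = 1.175, z(0.10) = -1.282
d' = z(H) − z(FA) = 1.175 − (-1.282) = 2.457

d′ = 2.46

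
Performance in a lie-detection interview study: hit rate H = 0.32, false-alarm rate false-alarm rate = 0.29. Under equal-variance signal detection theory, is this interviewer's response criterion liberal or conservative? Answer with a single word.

conservative

z(H) = -0.468, z(FA) = -0.553
c = −½·(z(H) + z(FA)) = 0.5105
c > 0 → conservative criterion (biased toward responding “no”).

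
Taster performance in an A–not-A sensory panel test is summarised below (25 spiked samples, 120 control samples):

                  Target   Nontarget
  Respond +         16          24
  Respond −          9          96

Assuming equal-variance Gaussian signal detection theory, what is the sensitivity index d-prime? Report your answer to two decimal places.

H = 16/25 = 0.6400
FA = 24/120 = 0.2000
z(H) = 0.3585
z(FA) = -0.8416
d' = z(H) − z(FA) = 0.3585 − (-0.8416) = 1.2001

d-prime = 1.20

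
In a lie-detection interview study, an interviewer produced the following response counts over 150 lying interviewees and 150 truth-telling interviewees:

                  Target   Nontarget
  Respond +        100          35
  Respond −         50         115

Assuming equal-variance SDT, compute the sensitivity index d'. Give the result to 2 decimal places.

d' = 1.16

H = 100/150 = 0.6667
FA = 35/150 = 0.2333
z(H) = 0.4308
z(FA) = -0.7280
d' = z(H) − z(FA) = 0.4308 − (-0.7280) = 1.1588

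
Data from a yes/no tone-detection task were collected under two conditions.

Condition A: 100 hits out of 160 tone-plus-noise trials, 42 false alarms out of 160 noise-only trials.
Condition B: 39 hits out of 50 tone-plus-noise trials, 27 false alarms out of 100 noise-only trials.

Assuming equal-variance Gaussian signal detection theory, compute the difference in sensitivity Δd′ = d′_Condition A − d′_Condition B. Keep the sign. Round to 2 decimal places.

Δd′ = -0.43

Condition A: z(0.6250) = 0.319, z(0.2625) = -0.636, d' = 0.955
Condition B: z(0.7800) = 0.772, z(0.2700) = -0.613, d' = 1.385
Δd' = d'_Condition A − d'_Condition B = 0.955 − 1.385 = -0.430
Condition B has the higher sensitivity.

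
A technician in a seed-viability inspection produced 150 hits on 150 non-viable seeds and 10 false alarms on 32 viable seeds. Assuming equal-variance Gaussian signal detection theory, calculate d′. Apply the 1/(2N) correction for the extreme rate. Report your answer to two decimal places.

d′ = 3.20

The hit rate is 150/150 = 1, so apply the 1/(2N) correction: H → 1 − 1/(2·150) = 0.99667.
z(H) = z(0.99667) = 2.713
z(FA) = z(0.31250) = -0.489
d' = 2.713 − (-0.489) = 3.202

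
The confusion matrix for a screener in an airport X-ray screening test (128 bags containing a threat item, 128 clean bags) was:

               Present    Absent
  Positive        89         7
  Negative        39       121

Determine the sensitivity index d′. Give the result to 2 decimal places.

d′ = 2.11

H = 89/128 = 0.6953
FA = 7/128 = 0.0547
Φ⁻¹(0.6953) = 0.511, Φ⁻¹(0.0547) = -1.601
d' = z(H) − z(FA) = 0.511 − (-1.601) = 2.112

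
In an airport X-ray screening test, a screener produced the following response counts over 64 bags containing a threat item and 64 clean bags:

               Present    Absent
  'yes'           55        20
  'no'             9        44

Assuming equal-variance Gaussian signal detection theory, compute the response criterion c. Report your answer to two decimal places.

c = -0.29

H = 55/64 = 0.8594
FA = 20/64 = 0.3125
z(H) = 1.0776
z(FA) = -0.4888
c = −½·[z(H) + z(FA)] = −0.5 × (1.0776 + (-0.4888)) = -0.2944
c < 0: the screener has a liberal response bias.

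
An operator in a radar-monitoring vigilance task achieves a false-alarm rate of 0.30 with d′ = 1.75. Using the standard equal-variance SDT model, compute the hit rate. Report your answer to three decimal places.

hit rate = 0.890

z(false-alarm rate) = z(0.30) = -0.5244
z(H) = z(FA) + d' = -0.5244 + 1.75 = 1.2256
hit rate = Φ(1.2256) = 0.8898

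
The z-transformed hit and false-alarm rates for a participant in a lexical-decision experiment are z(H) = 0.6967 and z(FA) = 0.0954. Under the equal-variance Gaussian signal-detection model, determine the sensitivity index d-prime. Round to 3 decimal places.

d-prime = 0.601

d' = z(H) − z(FA) = 0.6967 − 0.0954 = 0.6013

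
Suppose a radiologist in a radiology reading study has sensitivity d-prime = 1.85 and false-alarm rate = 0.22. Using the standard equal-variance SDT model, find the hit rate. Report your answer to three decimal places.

z(false-alarm rate) = z(0.22) = -0.7722
z(H) = z(FA) + d' = -0.7722 + 1.85 = 1.0778
hit rate = Φ(1.0778) = 0.8594

hit rate = 0.859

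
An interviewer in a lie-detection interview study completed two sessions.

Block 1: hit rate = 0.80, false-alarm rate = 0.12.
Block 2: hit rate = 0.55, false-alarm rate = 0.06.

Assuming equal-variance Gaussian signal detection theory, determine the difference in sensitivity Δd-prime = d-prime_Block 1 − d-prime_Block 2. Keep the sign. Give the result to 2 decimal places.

Δd-prime = 0.34

Block 1: z(0.80) = 0.842, z(0.12) = -1.175, d' = 2.017
Block 2: z(0.55) = 0.126, z(0.06) = -1.555, d' = 1.681
Δd' = d'_Block 1 − d'_Block 2 = 2.017 − 1.681 = 0.336
Block 1 has the higher sensitivity.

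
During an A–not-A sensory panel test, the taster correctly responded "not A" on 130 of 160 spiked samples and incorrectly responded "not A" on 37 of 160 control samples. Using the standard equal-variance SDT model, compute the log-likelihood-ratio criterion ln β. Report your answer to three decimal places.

ln β = -0.124

H = 130/160 = 0.8125
FA = 37/160 = 0.2313
Φ⁻¹(0.8125) = 0.8871, Φ⁻¹(0.2313) = -0.7346
ln β = −½·[z(H)² − z(FA)²] = −0.5 × (0.7869 − 0.5396) = -0.12365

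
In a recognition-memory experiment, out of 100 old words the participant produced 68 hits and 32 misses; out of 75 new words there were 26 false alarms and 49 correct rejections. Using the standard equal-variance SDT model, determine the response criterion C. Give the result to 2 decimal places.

C = -0.04

H = 68/100 = 0.6800
FA = 26/75 = 0.3467
z(H) = 0.4677
z(FA) = -0.3942
c = −½·[z(H) + z(FA)] = −0.5 × (0.4677 + (-0.3942)) = -0.03675
c < 0: the participant has a liberal response bias.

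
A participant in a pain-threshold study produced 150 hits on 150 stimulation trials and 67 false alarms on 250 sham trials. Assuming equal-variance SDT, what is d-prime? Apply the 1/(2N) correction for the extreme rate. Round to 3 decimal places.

The hit rate is 150/150 = 1, so apply the 1/(2N) correction: H → 1 − 1/(2·150) = 0.99667.
z(H) = z(0.99667) = 2.7134
z(FA) = z(0.26800) = -0.6189
d' = 2.7134 − (-0.6189) = 3.3323

d-prime = 3.332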